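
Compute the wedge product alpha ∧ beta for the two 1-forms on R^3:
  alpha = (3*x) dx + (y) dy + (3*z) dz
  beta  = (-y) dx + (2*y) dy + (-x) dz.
alpha ∧ beta = (y*(6*x + y)) dx ∧ dy + (-3*x^2 + 3*y*z) dx ∧ dz + (-y*(x + 6*z)) dy ∧ dz

Distribute the wedge, using dx_i ∧ dx_j = -dx_j ∧ dx_i and dx_i ∧ dx_i = 0. For each pair (i, j) with i < j, the coefficient of dx_i ∧ dx_j in alpha ∧ beta is (alpha_i * beta_j - alpha_j * beta_i). Collecting: alpha ∧ beta = (y*(6*x + y)) dx ∧ dy + (-3*x^2 + 3*y*z) dx ∧ dz + (-y*(x + 6*z)) dy ∧ dz.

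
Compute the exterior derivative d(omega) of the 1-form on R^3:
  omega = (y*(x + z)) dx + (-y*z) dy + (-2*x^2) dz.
d(omega) = (-x - z) dx ∧ dy + (-4*x - y) dx ∧ dz + (y) dy ∧ dz

For a 1-form omega = sum_i f_i dx_i, the exterior derivative is
  d(omega) = sum_{i < j} (∂f_j/∂x_i - ∂f_i/∂x_j) dx_i ∧ dx_j.
  coefficient of dx ∧ dy: ∂f_2/∂x - ∂f_1/∂y = ∂(-y*z)/∂x - ∂(y*(x + z))/∂y = -x - z
  coefficient of dx ∧ dz: ∂f_3/∂x - ∂f_1/∂z = ∂(-2*x^2)/∂x - ∂(y*(x + z))/∂z = -4*x - y
  coefficient of dy ∧ dz: ∂f_3/∂y - ∂f_2/∂z = ∂(-2*x^2)/∂y - ∂(-y*z)/∂z = y
Assembling: d(omega) = (-x - z) dx ∧ dy + (-4*x - y) dx ∧ dz + (y) dy ∧ dz.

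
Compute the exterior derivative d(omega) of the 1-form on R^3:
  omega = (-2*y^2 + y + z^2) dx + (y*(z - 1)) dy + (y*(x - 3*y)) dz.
d(omega) = (4*y - 1) dx ∧ dy + (y - 2*z) dx ∧ dz + (x - 7*y) dy ∧ dz

For a 1-form omega = sum_i f_i dx_i, the exterior derivative is
  d(omega) = sum_{i < j} (∂f_j/∂x_i - ∂f_i/∂x_j) dx_i ∧ dx_j.
  coefficient of dx ∧ dy: ∂f_2/∂x - ∂f_1/∂y = ∂(y*(z - 1))/∂x - ∂(-2*y^2 + y + z^2)/∂y = 4*y - 1
  coefficient of dx ∧ dz: ∂f_3/∂x - ∂f_1/∂z = ∂(y*(x - 3*y))/∂x - ∂(-2*y^2 + y + z^2)/∂z = y - 2*z
  coefficient of dy ∧ dz: ∂f_3/∂y - ∂f_2/∂z = ∂(y*(x - 3*y))/∂y - ∂(y*(z - 1))/∂z = x - 7*y
Assembling: d(omega) = (4*y - 1) dx ∧ dy + (y - 2*z) dx ∧ dz + (x - 7*y) dy ∧ dz.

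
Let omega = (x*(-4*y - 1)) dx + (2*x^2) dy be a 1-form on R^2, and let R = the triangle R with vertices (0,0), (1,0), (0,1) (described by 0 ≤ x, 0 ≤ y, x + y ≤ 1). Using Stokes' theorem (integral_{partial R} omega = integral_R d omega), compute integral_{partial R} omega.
integral_(partial R) omega = 4/3

Stokes: integral_partial_R omega = integral_R d omega with d omega = (∂Q/∂x - ∂P/∂y) dx ∧ dy.
  ∂Q/∂x = 4*x
  ∂P/∂y = -4*x
  integrand = ∂Q/∂x - ∂P/∂y = 8*x.
Integrating over R: integral_0^1 integral_0^{1-x} (8*x) dy dx = 4/3.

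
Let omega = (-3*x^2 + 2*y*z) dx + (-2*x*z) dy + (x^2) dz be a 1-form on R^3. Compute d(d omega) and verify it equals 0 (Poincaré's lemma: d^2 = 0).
d(d omega) = 0

Step 1: d omega = sum_{i<j} (∂f_j/∂x_i - ∂f_i/∂x_j) dx_i ∧ dx_j:
  coeff of dx ∧ dy: -4*z
  coeff of dx ∧ dz: 2*x - 2*y
  coeff of dy ∧ dz: 2*x
Step 2: Apply d again to each 2-form coefficient. The only possible 3-form in R^3 is dx ∧ dy ∧ dz, with coefficient
  ∂(coeff of dy∧dz)/∂x - ∂(coeff of dx∧dz)/∂y + ∂(coeff of dx∧dy)/∂z
  = ∂/∂x (2*x) - ∂/∂y (2*x - 2*y) + ∂/∂z (-4*z).
Each of these terms simplifies to sums of mixed partials that cancel in pairs. The result is 0 (by equality of mixed partials for smooth functions — Schwarz / Clairaut).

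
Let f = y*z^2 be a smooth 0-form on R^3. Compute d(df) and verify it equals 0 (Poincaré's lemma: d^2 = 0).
d(df) = 0

Step 1: df = sum_i (∂f/∂x_i) dx_i = (0) dx + (z^2) dy + (2*y*z) dz.
Step 2: Apply d again. Using the 1-form formula, the coefficient of dx ∧ dy in d(df) is ∂^2 f/∂x ∂y - ∂^2 f/∂y ∂x = (0) - (0) = 0 (equality of mixed partials for smooth f).
Similarly for dx ∧ dz and dy ∧ dz — all coefficients vanish. So d(df) = 0.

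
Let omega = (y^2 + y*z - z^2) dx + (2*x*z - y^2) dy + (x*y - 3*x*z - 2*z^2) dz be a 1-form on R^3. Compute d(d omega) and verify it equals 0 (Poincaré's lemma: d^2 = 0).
d(d omega) = 0

Step 1: d omega = sum_{i<j} (∂f_j/∂x_i - ∂f_i/∂x_j) dx_i ∧ dx_j:
  coeff of dx ∧ dy: -2*y + z
  coeff of dx ∧ dz: -z
  coeff of dy ∧ dz: -x
Step 2: Apply d again to each 2-form coefficient. The only possible 3-form in R^3 is dx ∧ dy ∧ dz, with coefficient
  ∂(coeff of dy∧dz)/∂x - ∂(coeff of dx∧dz)/∂y + ∂(coeff of dx∧dy)/∂z
  = ∂/∂x (-x) - ∂/∂y (-z) + ∂/∂z (-2*y + z).
Each of these terms simplifies to sums of mixed partials that cancel in pairs. The result is 0 (by equality of mixed partials for smooth functions — Schwarz / Clairaut).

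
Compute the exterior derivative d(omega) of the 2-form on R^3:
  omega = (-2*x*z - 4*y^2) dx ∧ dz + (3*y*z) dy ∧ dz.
d(omega) = (8*y) dx ∧ dy ∧ dz

For a 2-form omega = sum_{i<j} g_{ij} dx_i ∧ dx_j, the exterior derivative is
  d(omega) = sum_{i<j} d(g_{ij}) ∧ dx_i ∧ dx_j = sum_{i<j, k} (∂g_{ij}/∂x_k) dx_k ∧ dx_i ∧ dx_j.
Expand each term, using dx_k ∧ dx_i ∧ dx_j = sgn(permutation) dx_{(a)} ∧ dx_{(b)} ∧ dx_{(c)} with (a < b < c) sorted:
  d(-2*x*z - 4*y^2) includes (∂/∂y)(-2*x*z - 4*y^2) dy = (-8*y) dy, which multiplied by dx ∧ dz gives (8*y) dx ∧ dy ∧ dz
Collecting like 3-forms: d(omega) = (8*y) dx ∧ dy ∧ dz.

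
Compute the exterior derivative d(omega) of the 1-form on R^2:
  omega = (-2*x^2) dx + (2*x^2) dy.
d(omega) = (4*x) dx ∧ dy

For a 1-form omega = sum_i f_i dx_i, the exterior derivative is
  d(omega) = sum_{i < j} (∂f_j/∂x_i - ∂f_i/∂x_j) dx_i ∧ dx_j.
  coefficient of dx ∧ dy: ∂f_2/∂x - ∂f_1/∂y = ∂(2*x^2)/∂x - ∂(-2*x^2)/∂y = 4*x
Assembling: d(omega) = (4*x) dx ∧ dy.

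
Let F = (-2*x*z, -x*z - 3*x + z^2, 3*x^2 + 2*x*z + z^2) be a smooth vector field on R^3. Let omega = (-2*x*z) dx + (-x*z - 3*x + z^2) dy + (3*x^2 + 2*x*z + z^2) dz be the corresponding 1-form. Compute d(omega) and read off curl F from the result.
d(omega) = (x - 2*z) dy ∧ dz + (-8*x - 2*z) dz ∧ dx + (-z - 3) dx ∧ dy; curl F = (x - 2*z, -8*x - 2*z, -z - 3)

d omega = sum_{i<j} (∂f_j/∂x_i - ∂f_i/∂x_j) dx_i ∧ dx_j. Under the identification (dy ∧ dz, dz ∧ dx, dx ∧ dy) ↔ (e_x, e_y, e_z), the coefficients are exactly the components of curl F. Compute:
  ∂R/∂y - ∂Q/∂z = (0) - (-x + 2*z) = x - 2*z
  ∂P/∂z - ∂R/∂x = (-2*x) - (6*x + 2*z) = -8*x - 2*z
  ∂Q/∂x - ∂P/∂y = (-z - 3) - (0) = -z - 3.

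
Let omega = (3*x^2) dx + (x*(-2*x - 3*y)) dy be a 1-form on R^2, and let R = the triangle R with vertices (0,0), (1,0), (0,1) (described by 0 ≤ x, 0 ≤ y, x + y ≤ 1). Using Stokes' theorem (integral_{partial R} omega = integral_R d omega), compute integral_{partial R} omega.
integral_(partial R) omega = -7/6

Stokes: integral_partial_R omega = integral_R d omega with d omega = (∂Q/∂x - ∂P/∂y) dx ∧ dy.
  ∂Q/∂x = -4*x - 3*y
  ∂P/∂y = 0
  integrand = ∂Q/∂x - ∂P/∂y = -4*x - 3*y.
Integrating over R: integral_0^1 integral_0^{1-x} (-4*x - 3*y) dy dx = -7/6.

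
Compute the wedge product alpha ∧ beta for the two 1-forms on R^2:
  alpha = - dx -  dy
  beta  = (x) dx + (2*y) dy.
alpha ∧ beta = (x - 2*y) dx ∧ dy

Distribute the wedge, using dx_i ∧ dx_j = -dx_j ∧ dx_i and dx_i ∧ dx_i = 0. For each pair (i, j) with i < j, the coefficient of dx_i ∧ dx_j in alpha ∧ beta is (alpha_i * beta_j - alpha_j * beta_i). Collecting: alpha ∧ beta = (x - 2*y) dx ∧ dy.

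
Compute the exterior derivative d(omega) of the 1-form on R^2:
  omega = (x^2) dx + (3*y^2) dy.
d(omega) = 0

For a 1-form omega = sum_i f_i dx_i, the exterior derivative is
  d(omega) = sum_{i < j} (∂f_j/∂x_i - ∂f_i/∂x_j) dx_i ∧ dx_j.

Assembling: d(omega) = 0.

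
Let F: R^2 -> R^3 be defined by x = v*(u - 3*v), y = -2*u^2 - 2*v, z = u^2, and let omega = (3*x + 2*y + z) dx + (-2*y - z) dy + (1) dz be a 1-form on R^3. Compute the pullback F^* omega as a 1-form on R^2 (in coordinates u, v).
F^* omega = (-12*u^3 - 3*u^2*v + 3*u*v^2 - 16*u*v + 2*u - 9*v^3 - 4*v^2) du + (-3*u^3 + 21*u^2*v - 6*u^2 - 27*u*v^2 - 4*u*v + 54*v^3 + 24*v^2 - 8*v) dv

Using F^*(f dg) = (f ∘ F) d(g ∘ F), substitute each coordinate x_i by F_i(u, v) in f_i, and replace dx_i by d F_i = (∂F_i/∂u) du + (∂F_i/∂v) dv.
  For the x component: f_1(F) = -3*u^2 + 3*u*v - 9*v^2 - 4*v; d F_1 = (v) du + (u - 6*v) dv
  For the y component: f_2(F) = 3*u^2 + 4*v; d F_2 = (-4*u) du + (-2) dv
  For the z component: f_3(F) = 1; d F_3 = (2*u) du + (0) dv
Combining and collecting du, dv coefficients:
  coeff of du: -12*u^3 - 3*u^2*v + 3*u*v^2 - 16*u*v + 2*u - 9*v^3 - 4*v^2
  coeff of dv: -3*u^3 + 21*u^2*v - 6*u^2 - 27*u*v^2 - 4*u*v + 54*v^3 + 24*v^2 - 8*v
F^* omega = (-12*u^3 - 3*u^2*v + 3*u*v^2 - 16*u*v + 2*u - 9*v^3 - 4*v^2) du + (-3*u^3 + 21*u^2*v - 6*u^2 - 27*u*v^2 - 4*u*v + 54*v^3 + 24*v^2 - 8*v) dv.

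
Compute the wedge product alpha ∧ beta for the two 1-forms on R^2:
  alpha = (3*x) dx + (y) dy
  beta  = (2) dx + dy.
alpha ∧ beta = (3*x - 2*y) dx ∧ dy

Distribute the wedge, using dx_i ∧ dx_j = -dx_j ∧ dx_i and dx_i ∧ dx_i = 0. For each pair (i, j) with i < j, the coefficient of dx_i ∧ dx_j in alpha ∧ beta is (alpha_i * beta_j - alpha_j * beta_i). Collecting: alpha ∧ beta = (3*x - 2*y) dx ∧ dy.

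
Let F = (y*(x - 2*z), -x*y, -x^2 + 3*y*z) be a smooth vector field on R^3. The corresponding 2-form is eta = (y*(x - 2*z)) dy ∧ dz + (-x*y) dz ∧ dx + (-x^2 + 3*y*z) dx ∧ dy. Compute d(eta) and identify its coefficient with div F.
d(eta) = (-x + 4*y) dx ∧ dy ∧ dz; div F = -x + 4*y

For a 2-form in R^3 of the form above, applying d gives a 3-form with coefficient ∂P/∂x + ∂Q/∂y + ∂R/∂z:
  ∂P/∂x = y
  ∂Q/∂y = -x
  ∂R/∂z = 3*y
Sum = -x + 4*y, which is exactly div F.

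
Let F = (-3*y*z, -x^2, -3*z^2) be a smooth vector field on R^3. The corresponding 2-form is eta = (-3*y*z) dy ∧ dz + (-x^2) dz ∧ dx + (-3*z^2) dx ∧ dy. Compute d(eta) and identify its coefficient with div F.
d(eta) = (-6*z) dx ∧ dy ∧ dz; div F = -6*z

For a 2-form in R^3 of the form above, applying d gives a 3-form with coefficient ∂P/∂x + ∂Q/∂y + ∂R/∂z:
  ∂P/∂x = 0
  ∂Q/∂y = 0
  ∂R/∂z = -6*z
Sum = -6*z, which is exactly div F.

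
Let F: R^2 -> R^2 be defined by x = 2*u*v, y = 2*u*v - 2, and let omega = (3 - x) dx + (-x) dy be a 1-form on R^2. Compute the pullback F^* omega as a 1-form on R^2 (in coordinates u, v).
F^* omega = (2*v*(-4*u*v + 3)) du + (2*u*(-4*u*v + 3)) dv

Using F^*(f dg) = (f ∘ F) d(g ∘ F), substitute each coordinate x_i by F_i(u, v) in f_i, and replace dx_i by d F_i = (∂F_i/∂u) du + (∂F_i/∂v) dv.
  For the x component: f_1(F) = -2*u*v + 3; d F_1 = (2*v) du + (2*u) dv
  For the y component: f_2(F) = -2*u*v; d F_2 = (2*v) du + (2*u) dv
Combining and collecting du, dv coefficients:
  coeff of du: 2*v*(-4*u*v + 3)
  coeff of dv: 2*u*(-4*u*v + 3)
F^* omega = (2*v*(-4*u*v + 3)) du + (2*u*(-4*u*v + 3)) dv.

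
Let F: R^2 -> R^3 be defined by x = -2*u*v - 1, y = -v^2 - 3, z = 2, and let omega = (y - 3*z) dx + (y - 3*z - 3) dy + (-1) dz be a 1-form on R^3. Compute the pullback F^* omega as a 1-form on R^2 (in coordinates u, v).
F^* omega = (2*v*(v^2 + 9)) du + (2*u*v^2 + 18*u + 2*v^3 + 24*v) dv

Using F^*(f dg) = (f ∘ F) d(g ∘ F), substitute each coordinate x_i by F_i(u, v) in f_i, and replace dx_i by d F_i = (∂F_i/∂u) du + (∂F_i/∂v) dv.
  For the x component: f_1(F) = -v^2 - 9; d F_1 = (-2*v) du + (-2*u) dv
  For the y component: f_2(F) = -v^2 - 12; d F_2 = (0) du + (-2*v) dv
  For the z component: f_3(F) = -1; d F_3 = (0) du + (0) dv
Combining and collecting du, dv coefficients:
  coeff of du: 2*v*(v^2 + 9)
  coeff of dv: 2*u*v^2 + 18*u + 2*v^3 + 24*v
F^* omega = (2*v*(v^2 + 9)) du + (2*u*v^2 + 18*u + 2*v^3 + 24*v) dv.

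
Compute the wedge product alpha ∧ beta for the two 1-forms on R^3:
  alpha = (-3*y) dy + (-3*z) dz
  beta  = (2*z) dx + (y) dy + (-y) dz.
alpha ∧ beta = (6*y*z) dx ∧ dy + (3*y*(y + z)) dy ∧ dz + (6*z^2) dx ∧ dz

Distribute the wedge, using dx_i ∧ dx_j = -dx_j ∧ dx_i and dx_i ∧ dx_i = 0. For each pair (i, j) with i < j, the coefficient of dx_i ∧ dx_j in alpha ∧ beta is (alpha_i * beta_j - alpha_j * beta_i). Collecting: alpha ∧ beta = (6*y*z) dx ∧ dy + (3*y*(y + z)) dy ∧ dz + (6*z^2) dx ∧ dz.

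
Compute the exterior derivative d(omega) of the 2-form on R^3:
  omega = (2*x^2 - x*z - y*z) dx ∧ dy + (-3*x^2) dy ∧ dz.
d(omega) = (-7*x - y) dx ∧ dy ∧ dz

For a 2-form omega = sum_{i<j} g_{ij} dx_i ∧ dx_j, the exterior derivative is
  d(omega) = sum_{i<j} d(g_{ij}) ∧ dx_i ∧ dx_j = sum_{i<j, k} (∂g_{ij}/∂x_k) dx_k ∧ dx_i ∧ dx_j.
Expand each term, using dx_k ∧ dx_i ∧ dx_j = sgn(permutation) dx_{(a)} ∧ dx_{(b)} ∧ dx_{(c)} with (a < b < c) sorted:
  d(2*x^2 - x*z - y*z) includes (∂/∂z)(2*x^2 - x*z - y*z) dz = (-x - y) dz, which multiplied by dx ∧ dy gives (-x - y) dx ∧ dy ∧ dz
  d(-3*x^2) includes (∂/∂x)(-3*x^2) dx = (-6*x) dx, which multiplied by dy ∧ dz gives (-6*x) dx ∧ dy ∧ dz
Collecting like 3-forms: d(omega) = (-7*x - y) dx ∧ dy ∧ dz.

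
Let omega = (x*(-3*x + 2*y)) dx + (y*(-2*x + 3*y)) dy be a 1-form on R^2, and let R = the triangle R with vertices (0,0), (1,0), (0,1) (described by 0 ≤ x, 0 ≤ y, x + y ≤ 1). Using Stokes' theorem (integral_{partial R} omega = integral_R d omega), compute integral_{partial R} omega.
integral_(partial R) omega = -2/3

Stokes: integral_partial_R omega = integral_R d omega with d omega = (∂Q/∂x - ∂P/∂y) dx ∧ dy.
  ∂Q/∂x = -2*y
  ∂P/∂y = 2*x
  integrand = ∂Q/∂x - ∂P/∂y = -2*x - 2*y.
Integrating over R: integral_0^1 integral_0^{1-x} (-2*x - 2*y) dy dx = -2/3.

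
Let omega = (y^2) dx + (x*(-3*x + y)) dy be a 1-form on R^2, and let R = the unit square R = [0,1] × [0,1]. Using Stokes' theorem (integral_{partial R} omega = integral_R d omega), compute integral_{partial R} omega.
integral_(partial R) omega = -7/2

Stokes: integral_partial_R omega = integral_R d omega with d omega = (∂Q/∂x - ∂P/∂y) dx ∧ dy.
  ∂Q/∂x = -6*x + y
  ∂P/∂y = 2*y
  integrand = ∂Q/∂x - ∂P/∂y = -6*x - y.
Integrating over R: integral_0^1 integral_0^1 (-6*x - y) dx dy = -7/2.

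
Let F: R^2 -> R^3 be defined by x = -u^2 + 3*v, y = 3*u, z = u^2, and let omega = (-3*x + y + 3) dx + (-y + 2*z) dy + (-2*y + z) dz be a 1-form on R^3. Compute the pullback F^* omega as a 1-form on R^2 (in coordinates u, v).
F^* omega = (u*(-4*u^2 - 12*u + 18*v - 15)) du + (9*u^2 + 9*u - 27*v + 9) dv

Using F^*(f dg) = (f ∘ F) d(g ∘ F), substitute each coordinate x_i by F_i(u, v) in f_i, and replace dx_i by d F_i = (∂F_i/∂u) du + (∂F_i/∂v) dv.
  For the x component: f_1(F) = 3*u^2 + 3*u - 9*v + 3; d F_1 = (-2*u) du + (3) dv
  For the y component: f_2(F) = u*(2*u - 3); d F_2 = (3) du + (0) dv
  For the z component: f_3(F) = u*(u - 6); d F_3 = (2*u) du + (0) dv
Combining and collecting du, dv coefficients:
  coeff of du: u*(-4*u^2 - 12*u + 18*v - 15)
  coeff of dv: 9*u^2 + 9*u - 27*v + 9
F^* omega = (u*(-4*u^2 - 12*u + 18*v - 15)) du + (9*u^2 + 9*u - 27*v + 9) dv.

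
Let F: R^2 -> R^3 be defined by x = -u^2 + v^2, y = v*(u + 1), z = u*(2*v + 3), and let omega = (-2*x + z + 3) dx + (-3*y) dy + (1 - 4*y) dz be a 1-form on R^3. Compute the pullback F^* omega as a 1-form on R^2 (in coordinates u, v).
F^* omega = (-4*u^3 - 4*u^2*v - 6*u^2 - 7*u*v^2 - 12*u*v - 6*u - 11*v^2 - 10*v + 3) du + (-7*u^2*v + 4*u*v^2 - 8*u*v + 2*u - 4*v^3 + 3*v) dv

Using F^*(f dg) = (f ∘ F) d(g ∘ F), substitute each coordinate x_i by F_i(u, v) in f_i, and replace dx_i by d F_i = (∂F_i/∂u) du + (∂F_i/∂v) dv.
  For the x component: f_1(F) = 2*u^2 + 2*u*v + 3*u - 2*v^2 + 3; d F_1 = (-2*u) du + (2*v) dv
  For the y component: f_2(F) = 3*v*(-u - 1); d F_2 = (v) du + (u + 1) dv
  For the z component: f_3(F) = -4*u*v - 4*v + 1; d F_3 = (2*v + 3) du + (2*u) dv
Combining and collecting du, dv coefficients:
  coeff of du: -4*u^3 - 4*u^2*v - 6*u^2 - 7*u*v^2 - 12*u*v - 6*u - 11*v^2 - 10*v + 3
  coeff of dv: -7*u^2*v + 4*u*v^2 - 8*u*v + 2*u - 4*v^3 + 3*v
F^* omega = (-4*u^3 - 4*u^2*v - 6*u^2 - 7*u*v^2 - 12*u*v - 6*u - 11*v^2 - 10*v + 3) du + (-7*u^2*v + 4*u*v^2 - 8*u*v + 2*u - 4*v^3 + 3*v) dv.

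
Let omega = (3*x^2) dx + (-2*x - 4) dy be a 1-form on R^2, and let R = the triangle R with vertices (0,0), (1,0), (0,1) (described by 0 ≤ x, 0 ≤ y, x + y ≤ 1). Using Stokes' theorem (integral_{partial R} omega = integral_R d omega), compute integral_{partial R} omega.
integral_(partial R) omega = -1

Stokes: integral_partial_R omega = integral_R d omega with d omega = (∂Q/∂x - ∂P/∂y) dx ∧ dy.
  ∂Q/∂x = -2
  ∂P/∂y = 0
  integrand = ∂Q/∂x - ∂P/∂y = -2.
Integrating over R: integral_0^1 integral_0^{1-x} (-2) dy dx = -1.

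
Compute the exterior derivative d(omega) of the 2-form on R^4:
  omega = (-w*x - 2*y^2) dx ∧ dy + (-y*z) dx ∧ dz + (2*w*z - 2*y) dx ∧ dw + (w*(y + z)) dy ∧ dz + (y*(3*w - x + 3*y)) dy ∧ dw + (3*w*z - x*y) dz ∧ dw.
d(omega) = (-x - y + 2) dx ∧ dy ∧ dw + (z) dx ∧ dy ∧ dz + (-2*w - y) dx ∧ dz ∧ dw + (-x + y + z) dy ∧ dz ∧ dw

For a 2-form omega = sum_{i<j} g_{ij} dx_i ∧ dx_j, the exterior derivative is
  d(omega) = sum_{i<j} d(g_{ij}) ∧ dx_i ∧ dx_j = sum_{i<j, k} (∂g_{ij}/∂x_k) dx_k ∧ dx_i ∧ dx_j.
Expand each term, using dx_k ∧ dx_i ∧ dx_j = sgn(permutation) dx_{(a)} ∧ dx_{(b)} ∧ dx_{(c)} with (a < b < c) sorted:
  d(-w*x - 2*y^2) includes (∂/∂w)(-w*x - 2*y^2) dw = (-x) dw, which multiplied by dx ∧ dy gives (-x) dx ∧ dy ∧ dw
  d(-y*z) includes (∂/∂y)(-y*z) dy = (-z) dy, which multiplied by dx ∧ dz gives (z) dx ∧ dy ∧ dz
  d(2*w*z - 2*y) includes (∂/∂y)(2*w*z - 2*y) dy = (-2) dy, which multiplied by dx ∧ dw gives (2) dx ∧ dy ∧ dw
  d(2*w*z - 2*y) includes (∂/∂z)(2*w*z - 2*y) dz = (2*w) dz, which multiplied by dx ∧ dw gives (-2*w) dx ∧ dz ∧ dw
  d(w*(y + z)) includes (∂/∂w)(w*(y + z)) dw = (y + z) dw, which multiplied by dy ∧ dz gives (y + z) dy ∧ dz ∧ dw
  d(y*(3*w - x + 3*y)) includes (∂/∂x)(y*(3*w - x + 3*y)) dx = (-y) dx, which multiplied by dy ∧ dw gives (-y) dx ∧ dy ∧ dw
  d(3*w*z - x*y) includes (∂/∂x)(3*w*z - x*y) dx = (-y) dx, which multiplied by dz ∧ dw gives (-y) dx ∧ dz ∧ dw
  d(3*w*z - x*y) includes (∂/∂y)(3*w*z - x*y) dy = (-x) dy, which multiplied by dz ∧ dw gives (-x) dy ∧ dz ∧ dw
Collecting like 3-forms: d(omega) = (-x - y + 2) dx ∧ dy ∧ dw + (z) dx ∧ dy ∧ dz + (-2*w - y) dx ∧ dz ∧ dw + (-x + y + z) dy ∧ dz ∧ dw.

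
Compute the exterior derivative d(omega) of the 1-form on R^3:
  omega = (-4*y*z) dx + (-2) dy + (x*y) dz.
d(omega) = (4*z) dx ∧ dy + (5*y) dx ∧ dz + (x) dy ∧ dz

For a 1-form omega = sum_i f_i dx_i, the exterior derivative is
  d(omega) = sum_{i < j} (∂f_j/∂x_i - ∂f_i/∂x_j) dx_i ∧ dx_j.
  coefficient of dx ∧ dy: ∂f_2/∂x - ∂f_1/∂y = ∂(-2)/∂x - ∂(-4*y*z)/∂y = 4*z
  coefficient of dx ∧ dz: ∂f_3/∂x - ∂f_1/∂z = ∂(x*y)/∂x - ∂(-4*y*z)/∂z = 5*y
  coefficient of dy ∧ dz: ∂f_3/∂y - ∂f_2/∂z = ∂(x*y)/∂y - ∂(-2)/∂z = x
Assembling: d(omega) = (4*z) dx ∧ dy + (5*y) dx ∧ dz + (x) dy ∧ dz.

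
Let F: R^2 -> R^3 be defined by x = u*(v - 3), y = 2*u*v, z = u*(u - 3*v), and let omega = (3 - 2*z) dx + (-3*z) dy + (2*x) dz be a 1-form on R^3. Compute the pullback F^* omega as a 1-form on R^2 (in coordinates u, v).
F^* omega = (-4*u^2*v - 6*u^2 + 18*u*v^2 + 3*v - 9) du + (u*(-8*u^2 + 18*u*v + 18*u + 3)) dv

Using F^*(f dg) = (f ∘ F) d(g ∘ F), substitute each coordinate x_i by F_i(u, v) in f_i, and replace dx_i by d F_i = (∂F_i/∂u) du + (∂F_i/∂v) dv.
  For the x component: f_1(F) = -2*u^2 + 6*u*v + 3; d F_1 = (v - 3) du + (u) dv
  For the y component: f_2(F) = 3*u*(-u + 3*v); d F_2 = (2*v) du + (2*u) dv
  For the z component: f_3(F) = 2*u*(v - 3); d F_3 = (2*u - 3*v) du + (-3*u) dv
Combining and collecting du, dv coefficients:
  coeff of du: -4*u^2*v - 6*u^2 + 18*u*v^2 + 3*v - 9
  coeff of dv: u*(-8*u^2 + 18*u*v + 18*u + 3)
F^* omega = (-4*u^2*v - 6*u^2 + 18*u*v^2 + 3*v - 9) du + (u*(-8*u^2 + 18*u*v + 18*u + 3)) dv.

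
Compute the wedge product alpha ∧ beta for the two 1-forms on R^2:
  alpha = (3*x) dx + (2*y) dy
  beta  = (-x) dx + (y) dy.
alpha ∧ beta = (5*x*y) dx ∧ dy

Distribute the wedge, using dx_i ∧ dx_j = -dx_j ∧ dx_i and dx_i ∧ dx_i = 0. For each pair (i, j) with i < j, the coefficient of dx_i ∧ dx_j in alpha ∧ beta is (alpha_i * beta_j - alpha_j * beta_i). Collecting: alpha ∧ beta = (5*x*y) dx ∧ dy.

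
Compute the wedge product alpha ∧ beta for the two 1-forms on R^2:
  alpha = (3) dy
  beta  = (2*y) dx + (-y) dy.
alpha ∧ beta = (-6*y) dx ∧ dy

Distribute the wedge, using dx_i ∧ dx_j = -dx_j ∧ dx_i and dx_i ∧ dx_i = 0. For each pair (i, j) with i < j, the coefficient of dx_i ∧ dx_j in alpha ∧ beta is (alpha_i * beta_j - alpha_j * beta_i). Collecting: alpha ∧ beta = (-6*y) dx ∧ dy.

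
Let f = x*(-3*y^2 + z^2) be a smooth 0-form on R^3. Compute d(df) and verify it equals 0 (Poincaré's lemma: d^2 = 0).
d(df) = 0

Step 1: df = sum_i (∂f/∂x_i) dx_i = (-3*y^2 + z^2) dx + (-6*x*y) dy + (2*x*z) dz.
Step 2: Apply d again. Using the 1-form formula, the coefficient of dx ∧ dy in d(df) is ∂^2 f/∂x ∂y - ∂^2 f/∂y ∂x = (-6*y) - (-6*y) = 0 (equality of mixed partials for smooth f).
Similarly for dx ∧ dz and dy ∧ dz — all coefficients vanish. So d(df) = 0.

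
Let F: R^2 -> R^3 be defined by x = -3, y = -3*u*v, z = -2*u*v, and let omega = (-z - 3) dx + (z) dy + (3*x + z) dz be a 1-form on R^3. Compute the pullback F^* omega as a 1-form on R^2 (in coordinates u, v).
F^* omega = (2*v*(5*u*v + 9)) du + (2*u*(5*u*v + 9)) dv

Using F^*(f dg) = (f ∘ F) d(g ∘ F), substitute each coordinate x_i by F_i(u, v) in f_i, and replace dx_i by d F_i = (∂F_i/∂u) du + (∂F_i/∂v) dv.
  For the x component: f_1(F) = 2*u*v - 3; d F_1 = (0) du + (0) dv
  For the y component: f_2(F) = -2*u*v; d F_2 = (-3*v) du + (-3*u) dv
  For the z component: f_3(F) = -2*u*v - 9; d F_3 = (-2*v) du + (-2*u) dv
Combining and collecting du, dv coefficients:
  coeff of du: 2*v*(5*u*v + 9)
  coeff of dv: 2*u*(5*u*v + 9)
F^* omega = (2*v*(5*u*v + 9)) du + (2*u*(5*u*v + 9)) dv.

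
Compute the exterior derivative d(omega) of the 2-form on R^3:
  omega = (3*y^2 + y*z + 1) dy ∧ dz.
d(omega) = 0

For a 2-form omega = sum_{i<j} g_{ij} dx_i ∧ dx_j, the exterior derivative is
  d(omega) = sum_{i<j} d(g_{ij}) ∧ dx_i ∧ dx_j = sum_{i<j, k} (∂g_{ij}/∂x_k) dx_k ∧ dx_i ∧ dx_j.
Expand each term, using dx_k ∧ dx_i ∧ dx_j = sgn(permutation) dx_{(a)} ∧ dx_{(b)} ∧ dx_{(c)} with (a < b < c) sorted:

Collecting like 3-forms: d(omega) = 0.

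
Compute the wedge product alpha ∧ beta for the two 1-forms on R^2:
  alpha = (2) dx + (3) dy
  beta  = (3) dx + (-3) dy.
alpha ∧ beta = (-15) dx ∧ dy

Distribute the wedge, using dx_i ∧ dx_j = -dx_j ∧ dx_i and dx_i ∧ dx_i = 0. For each pair (i, j) with i < j, the coefficient of dx_i ∧ dx_j in alpha ∧ beta is (alpha_i * beta_j - alpha_j * beta_i). Collecting: alpha ∧ beta = (-15) dx ∧ dy.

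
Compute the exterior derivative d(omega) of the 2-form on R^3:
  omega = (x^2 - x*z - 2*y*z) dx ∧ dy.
d(omega) = (-x - 2*y) dx ∧ dy ∧ dz

For a 2-form omega = sum_{i<j} g_{ij} dx_i ∧ dx_j, the exterior derivative is
  d(omega) = sum_{i<j} d(g_{ij}) ∧ dx_i ∧ dx_j = sum_{i<j, k} (∂g_{ij}/∂x_k) dx_k ∧ dx_i ∧ dx_j.
Expand each term, using dx_k ∧ dx_i ∧ dx_j = sgn(permutation) dx_{(a)} ∧ dx_{(b)} ∧ dx_{(c)} with (a < b < c) sorted:
  d(x^2 - x*z - 2*y*z) includes (∂/∂z)(x^2 - x*z - 2*y*z) dz = (-x - 2*y) dz, which multiplied by dx ∧ dy gives (-x - 2*y) dx ∧ dy ∧ dz
Collecting like 3-forms: d(omega) = (-x - 2*y) dx ∧ dy ∧ dz.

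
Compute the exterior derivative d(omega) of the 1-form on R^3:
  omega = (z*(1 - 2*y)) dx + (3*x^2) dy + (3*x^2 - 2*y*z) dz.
d(omega) = (6*x + 2*z) dx ∧ dy + (6*x + 2*y - 1) dx ∧ dz + (-2*z) dy ∧ dz

For a 1-form omega = sum_i f_i dx_i, the exterior derivative is
  d(omega) = sum_{i < j} (∂f_j/∂x_i - ∂f_i/∂x_j) dx_i ∧ dx_j.
  coefficient of dx ∧ dy: ∂f_2/∂x - ∂f_1/∂y = ∂(3*x^2)/∂x - ∂(z*(1 - 2*y))/∂y = 6*x + 2*z
  coefficient of dx ∧ dz: ∂f_3/∂x - ∂f_1/∂z = ∂(3*x^2 - 2*y*z)/∂x - ∂(z*(1 - 2*y))/∂z = 6*x + 2*y - 1
  coefficient of dy ∧ dz: ∂f_3/∂y - ∂f_2/∂z = ∂(3*x^2 - 2*y*z)/∂y - ∂(3*x^2)/∂z = -2*z
Assembling: d(omega) = (6*x + 2*z) dx ∧ dy + (6*x + 2*y - 1) dx ∧ dz + (-2*z) dy ∧ dz.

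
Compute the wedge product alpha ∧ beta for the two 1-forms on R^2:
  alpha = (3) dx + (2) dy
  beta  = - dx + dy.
alpha ∧ beta = (5) dx ∧ dy

Distribute the wedge, using dx_i ∧ dx_j = -dx_j ∧ dx_i and dx_i ∧ dx_i = 0. For each pair (i, j) with i < j, the coefficient of dx_i ∧ dx_j in alpha ∧ beta is (alpha_i * beta_j - alpha_j * beta_i). Collecting: alpha ∧ beta = (5) dx ∧ dy.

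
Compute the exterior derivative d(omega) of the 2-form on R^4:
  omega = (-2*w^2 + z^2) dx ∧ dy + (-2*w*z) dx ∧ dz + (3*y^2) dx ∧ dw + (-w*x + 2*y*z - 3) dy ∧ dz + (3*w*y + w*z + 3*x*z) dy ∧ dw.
d(omega) = (-w + 2*z) dx ∧ dy ∧ dz + (-4*w - 6*y + 3*z) dx ∧ dy ∧ dw + (-2*z) dx ∧ dz ∧ dw + (-w - 4*x) dy ∧ dz ∧ dw

For a 2-form omega = sum_{i<j} g_{ij} dx_i ∧ dx_j, the exterior derivative is
  d(omega) = sum_{i<j} d(g_{ij}) ∧ dx_i ∧ dx_j = sum_{i<j, k} (∂g_{ij}/∂x_k) dx_k ∧ dx_i ∧ dx_j.
Expand each term, using dx_k ∧ dx_i ∧ dx_j = sgn(permutation) dx_{(a)} ∧ dx_{(b)} ∧ dx_{(c)} with (a < b < c) sorted:
  d(-2*w^2 + z^2) includes (∂/∂z)(-2*w^2 + z^2) dz = (2*z) dz, which multiplied by dx ∧ dy gives (2*z) dx ∧ dy ∧ dz
  d(-2*w^2 + z^2) includes (∂/∂w)(-2*w^2 + z^2) dw = (-4*w) dw, which multiplied by dx ∧ dy gives (-4*w) dx ∧ dy ∧ dw
  d(-2*w*z) includes (∂/∂w)(-2*w*z) dw = (-2*z) dw, which multiplied by dx ∧ dz gives (-2*z) dx ∧ dz ∧ dw
  d(3*y^2) includes (∂/∂y)(3*y^2) dy = (6*y) dy, which multiplied by dx ∧ dw gives (-6*y) dx ∧ dy ∧ dw
  d(-w*x + 2*y*z - 3) includes (∂/∂x)(-w*x + 2*y*z - 3) dx = (-w) dx, which multiplied by dy ∧ dz gives (-w) dx ∧ dy ∧ dz
  d(-w*x + 2*y*z - 3) includes (∂/∂w)(-w*x + 2*y*z - 3) dw = (-x) dw, which multiplied by dy ∧ dz gives (-x) dy ∧ dz ∧ dw
  d(3*w*y + w*z + 3*x*z) includes (∂/∂x)(3*w*y + w*z + 3*x*z) dx = (3*z) dx, which multiplied by dy ∧ dw gives (3*z) dx ∧ dy ∧ dw
  d(3*w*y + w*z + 3*x*z) includes (∂/∂z)(3*w*y + w*z + 3*x*z) dz = (w + 3*x) dz, which multiplied by dy ∧ dw gives (-w - 3*x) dy ∧ dz ∧ dw
Collecting like 3-forms: d(omega) = (-w + 2*z) dx ∧ dy ∧ dz + (-4*w - 6*y + 3*z) dx ∧ dy ∧ dw + (-2*z) dx ∧ dz ∧ dw + (-w - 4*x) dy ∧ dz ∧ dw.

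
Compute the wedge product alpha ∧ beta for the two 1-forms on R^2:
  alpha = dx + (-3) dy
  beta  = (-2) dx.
alpha ∧ beta = (-6) dx ∧ dy

Distribute the wedge, using dx_i ∧ dx_j = -dx_j ∧ dx_i and dx_i ∧ dx_i = 0. For each pair (i, j) with i < j, the coefficient of dx_i ∧ dx_j in alpha ∧ beta is (alpha_i * beta_j - alpha_j * beta_i). Collecting: alpha ∧ beta = (-6) dx ∧ dy.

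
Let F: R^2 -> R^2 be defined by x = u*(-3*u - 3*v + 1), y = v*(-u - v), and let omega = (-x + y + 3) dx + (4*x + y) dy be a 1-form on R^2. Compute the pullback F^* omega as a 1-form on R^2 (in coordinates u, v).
F^* omega = (-18*u^3 - 9*u^2*v + 9*u^2 + 13*u*v^2 + u*v - 19*u + 4*v^3 - v^2 - 9*v + 3) du + (3*u^3 + 31*u^2*v - u^2 + 30*u*v^2 - 8*u*v - 9*u + 2*v^3) dv

Using F^*(f dg) = (f ∘ F) d(g ∘ F), substitute each coordinate x_i by F_i(u, v) in f_i, and replace dx_i by d F_i = (∂F_i/∂u) du + (∂F_i/∂v) dv.
  For the x component: f_1(F) = 3*u^2 + 2*u*v - u - v^2 + 3; d F_1 = (-6*u - 3*v + 1) du + (-3*u) dv
  For the y component: f_2(F) = -12*u^2 - 13*u*v + 4*u - v^2; d F_2 = (-v) du + (-u - 2*v) dv
Combining and collecting du, dv coefficients:
  coeff of du: -18*u^3 - 9*u^2*v + 9*u^2 + 13*u*v^2 + u*v - 19*u + 4*v^3 - v^2 - 9*v + 3
  coeff of dv: 3*u^3 + 31*u^2*v - u^2 + 30*u*v^2 - 8*u*v - 9*u + 2*v^3
F^* omega = (-18*u^3 - 9*u^2*v + 9*u^2 + 13*u*v^2 + u*v - 19*u + 4*v^3 - v^2 - 9*v + 3) du + (3*u^3 + 31*u^2*v - u^2 + 30*u*v^2 - 8*u*v - 9*u + 2*v^3) dv.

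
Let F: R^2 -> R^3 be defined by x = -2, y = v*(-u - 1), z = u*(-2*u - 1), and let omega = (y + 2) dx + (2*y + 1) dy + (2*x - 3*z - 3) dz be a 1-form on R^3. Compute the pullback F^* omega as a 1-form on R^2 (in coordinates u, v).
F^* omega = (-24*u^3 - 18*u^2 + 2*u*v^2 + 25*u + 2*v^2 - v + 7) du + (2*u^2*v + 4*u*v - u + 2*v - 1) dv

Using F^*(f dg) = (f ∘ F) d(g ∘ F), substitute each coordinate x_i by F_i(u, v) in f_i, and replace dx_i by d F_i = (∂F_i/∂u) du + (∂F_i/∂v) dv.
  For the x component: f_1(F) = -u*v - v + 2; d F_1 = (0) du + (0) dv
  For the y component: f_2(F) = -2*u*v - 2*v + 1; d F_2 = (-v) du + (-u - 1) dv
  For the z component: f_3(F) = 6*u^2 + 3*u - 7; d F_3 = (-4*u - 1) du + (0) dv
Combining and collecting du, dv coefficients:
  coeff of du: -24*u^3 - 18*u^2 + 2*u*v^2 + 25*u + 2*v^2 - v + 7
  coeff of dv: 2*u^2*v + 4*u*v - u + 2*v - 1
F^* omega = (-24*u^3 - 18*u^2 + 2*u*v^2 + 25*u + 2*v^2 - v + 7) du + (2*u^2*v + 4*u*v - u + 2*v - 1) dv.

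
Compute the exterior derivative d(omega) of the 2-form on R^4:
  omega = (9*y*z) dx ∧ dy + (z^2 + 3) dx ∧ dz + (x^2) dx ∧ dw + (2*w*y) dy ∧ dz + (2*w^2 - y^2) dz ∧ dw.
d(omega) = (9*y) dx ∧ dy ∧ dz

For a 2-form omega = sum_{i<j} g_{ij} dx_i ∧ dx_j, the exterior derivative is
  d(omega) = sum_{i<j} d(g_{ij}) ∧ dx_i ∧ dx_j = sum_{i<j, k} (∂g_{ij}/∂x_k) dx_k ∧ dx_i ∧ dx_j.
Expand each term, using dx_k ∧ dx_i ∧ dx_j = sgn(permutation) dx_{(a)} ∧ dx_{(b)} ∧ dx_{(c)} with (a < b < c) sorted:
  d(9*y*z) includes (∂/∂z)(9*y*z) dz = (9*y) dz, which multiplied by dx ∧ dy gives (9*y) dx ∧ dy ∧ dz
  d(2*w*y) includes (∂/∂w)(2*w*y) dw = (2*y) dw, which multiplied by dy ∧ dz gives (2*y) dy ∧ dz ∧ dw
  d(2*w^2 - y^2) includes (∂/∂y)(2*w^2 - y^2) dy = (-2*y) dy, which multiplied by dz ∧ dw gives (-2*y) dy ∧ dz ∧ dw
Collecting like 3-forms: d(omega) = (9*y) dx ∧ dy ∧ dz.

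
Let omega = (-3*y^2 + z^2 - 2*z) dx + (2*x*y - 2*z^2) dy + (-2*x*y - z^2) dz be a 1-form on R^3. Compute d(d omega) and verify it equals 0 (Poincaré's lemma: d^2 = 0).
d(d omega) = 0

Step 1: d omega = sum_{i<j} (∂f_j/∂x_i - ∂f_i/∂x_j) dx_i ∧ dx_j:
  coeff of dx ∧ dy: 8*y
  coeff of dx ∧ dz: -2*y - 2*z + 2
  coeff of dy ∧ dz: -2*x + 4*z
Step 2: Apply d again to each 2-form coefficient. The only possible 3-form in R^3 is dx ∧ dy ∧ dz, with coefficient
  ∂(coeff of dy∧dz)/∂x - ∂(coeff of dx∧dz)/∂y + ∂(coeff of dx∧dy)/∂z
  = ∂/∂x (-2*x + 4*z) - ∂/∂y (-2*y - 2*z + 2) + ∂/∂z (8*y).
Each of these terms simplifies to sums of mixed partials that cancel in pairs. The result is 0 (by equality of mixed partials for smooth functions — Schwarz / Clairaut).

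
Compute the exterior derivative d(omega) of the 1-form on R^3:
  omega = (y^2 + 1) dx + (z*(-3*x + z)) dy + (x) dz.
d(omega) = (-2*y - 3*z) dx ∧ dy + (1) dx ∧ dz + (3*x - 2*z) dy ∧ dz

For a 1-form omega = sum_i f_i dx_i, the exterior derivative is
  d(omega) = sum_{i < j} (∂f_j/∂x_i - ∂f_i/∂x_j) dx_i ∧ dx_j.
  coefficient of dx ∧ dy: ∂f_2/∂x - ∂f_1/∂y = ∂(z*(-3*x + z))/∂x - ∂(y^2 + 1)/∂y = -2*y - 3*z
  coefficient of dx ∧ dz: ∂f_3/∂x - ∂f_1/∂z = ∂(x)/∂x - ∂(y^2 + 1)/∂z = 1
  coefficient of dy ∧ dz: ∂f_3/∂y - ∂f_2/∂z = ∂(x)/∂y - ∂(z*(-3*x + z))/∂z = 3*x - 2*z
Assembling: d(omega) = (-2*y - 3*z) dx ∧ dy + (1) dx ∧ dz + (3*x - 2*z) dy ∧ dz.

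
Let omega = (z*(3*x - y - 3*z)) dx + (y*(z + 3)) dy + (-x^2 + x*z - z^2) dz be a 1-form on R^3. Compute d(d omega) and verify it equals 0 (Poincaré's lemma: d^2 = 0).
d(d omega) = 0

Step 1: d omega = sum_{i<j} (∂f_j/∂x_i - ∂f_i/∂x_j) dx_i ∧ dx_j:
  coeff of dx ∧ dy: z
  coeff of dx ∧ dz: -5*x + y + 7*z
  coeff of dy ∧ dz: -y
Step 2: Apply d again to each 2-form coefficient. The only possible 3-form in R^3 is dx ∧ dy ∧ dz, with coefficient
  ∂(coeff of dy∧dz)/∂x - ∂(coeff of dx∧dz)/∂y + ∂(coeff of dx∧dy)/∂z
  = ∂/∂x (-y) - ∂/∂y (-5*x + y + 7*z) + ∂/∂z (z).
Each of these terms simplifies to sums of mixed partials that cancel in pairs. The result is 0 (by equality of mixed partials for smooth functions — Schwarz / Clairaut).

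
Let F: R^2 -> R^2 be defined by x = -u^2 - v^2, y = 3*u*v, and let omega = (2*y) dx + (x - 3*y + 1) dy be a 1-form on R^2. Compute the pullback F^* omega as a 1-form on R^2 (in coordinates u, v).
F^* omega = (3*v*(-5*u^2 - 9*u*v - v^2 + 1)) du + (3*u*(-u^2 - 9*u*v - 5*v^2 + 1)) dv

Using F^*(f dg) = (f ∘ F) d(g ∘ F), substitute each coordinate x_i by F_i(u, v) in f_i, and replace dx_i by d F_i = (∂F_i/∂u) du + (∂F_i/∂v) dv.
  For the x component: f_1(F) = 6*u*v; d F_1 = (-2*u) du + (-2*v) dv
  For the y component: f_2(F) = -u^2 - 9*u*v - v^2 + 1; d F_2 = (3*v) du + (3*u) dv
Combining and collecting du, dv coefficients:
  coeff of du: 3*v*(-5*u^2 - 9*u*v - v^2 + 1)
  coeff of dv: 3*u*(-u^2 - 9*u*v - 5*v^2 + 1)
F^* omega = (3*v*(-5*u^2 - 9*u*v - v^2 + 1)) du + (3*u*(-u^2 - 9*u*v - 5*v^2 + 1)) dv.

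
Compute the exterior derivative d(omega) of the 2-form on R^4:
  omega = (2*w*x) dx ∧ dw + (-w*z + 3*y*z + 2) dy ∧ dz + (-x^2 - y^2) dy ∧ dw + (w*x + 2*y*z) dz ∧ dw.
d(omega) = (z) dy ∧ dz ∧ dw + (-2*x) dx ∧ dy ∧ dw + (w) dx ∧ dz ∧ dw

For a 2-form omega = sum_{i<j} g_{ij} dx_i ∧ dx_j, the exterior derivative is
  d(omega) = sum_{i<j} d(g_{ij}) ∧ dx_i ∧ dx_j = sum_{i<j, k} (∂g_{ij}/∂x_k) dx_k ∧ dx_i ∧ dx_j.
Expand each term, using dx_k ∧ dx_i ∧ dx_j = sgn(permutation) dx_{(a)} ∧ dx_{(b)} ∧ dx_{(c)} with (a < b < c) sorted:
  d(-w*z + 3*y*z + 2) includes (∂/∂w)(-w*z + 3*y*z + 2) dw = (-z) dw, which multiplied by dy ∧ dz gives (-z) dy ∧ dz ∧ dw
  d(-x^2 - y^2) includes (∂/∂x)(-x^2 - y^2) dx = (-2*x) dx, which multiplied by dy ∧ dw gives (-2*x) dx ∧ dy ∧ dw
  d(w*x + 2*y*z) includes (∂/∂x)(w*x + 2*y*z) dx = (w) dx, which multiplied by dz ∧ dw gives (w) dx ∧ dz ∧ dw
  d(w*x + 2*y*z) includes (∂/∂y)(w*x + 2*y*z) dy = (2*z) dy, which multiplied by dz ∧ dw gives (2*z) dy ∧ dz ∧ dw
Collecting like 3-forms: d(omega) = (z) dy ∧ dz ∧ dw + (-2*x) dx ∧ dy ∧ dw + (w) dx ∧ dz ∧ dw.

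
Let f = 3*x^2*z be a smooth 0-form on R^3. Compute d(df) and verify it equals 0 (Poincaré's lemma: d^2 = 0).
d(df) = 0

Step 1: df = sum_i (∂f/∂x_i) dx_i = (6*x*z) dx + (0) dy + (3*x^2) dz.
Step 2: Apply d again. Using the 1-form formula, the coefficient of dx ∧ dy in d(df) is ∂^2 f/∂x ∂y - ∂^2 f/∂y ∂x = (0) - (0) = 0 (equality of mixed partials for smooth f).
Similarly for dx ∧ dz and dy ∧ dz — all coefficients vanish. So d(df) = 0.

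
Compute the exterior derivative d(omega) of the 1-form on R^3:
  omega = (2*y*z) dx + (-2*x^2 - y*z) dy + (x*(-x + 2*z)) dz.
d(omega) = (-4*x - 2*z) dx ∧ dy + (-2*x - 2*y + 2*z) dx ∧ dz + (y) dy ∧ dz

For a 1-form omega = sum_i f_i dx_i, the exterior derivative is
  d(omega) = sum_{i < j} (∂f_j/∂x_i - ∂f_i/∂x_j) dx_i ∧ dx_j.
  coefficient of dx ∧ dy: ∂f_2/∂x - ∂f_1/∂y = ∂(-2*x^2 - y*z)/∂x - ∂(2*y*z)/∂y = -4*x - 2*z
  coefficient of dx ∧ dz: ∂f_3/∂x - ∂f_1/∂z = ∂(x*(-x + 2*z))/∂x - ∂(2*y*z)/∂z = -2*x - 2*y + 2*z
  coefficient of dy ∧ dz: ∂f_3/∂y - ∂f_2/∂z = ∂(x*(-x + 2*z))/∂y - ∂(-2*x^2 - y*z)/∂z = y
Assembling: d(omega) = (-4*x - 2*z) dx ∧ dy + (-2*x - 2*y + 2*z) dx ∧ dz + (y) dy ∧ dz.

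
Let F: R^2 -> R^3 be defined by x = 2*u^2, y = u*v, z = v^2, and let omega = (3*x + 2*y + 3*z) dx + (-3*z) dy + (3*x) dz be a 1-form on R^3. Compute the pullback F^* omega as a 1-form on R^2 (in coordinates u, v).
F^* omega = (24*u^3 + 8*u^2*v + 12*u*v^2 - 3*v^3) du + (3*u*v*(4*u - v)) dv

Using F^*(f dg) = (f ∘ F) d(g ∘ F), substitute each coordinate x_i by F_i(u, v) in f_i, and replace dx_i by d F_i = (∂F_i/∂u) du + (∂F_i/∂v) dv.
  For the x component: f_1(F) = 6*u^2 + 2*u*v + 3*v^2; d F_1 = (4*u) du + (0) dv
  For the y component: f_2(F) = -3*v^2; d F_2 = (v) du + (u) dv
  For the z component: f_3(F) = 6*u^2; d F_3 = (0) du + (2*v) dv
Combining and collecting du, dv coefficients:
  coeff of du: 24*u^3 + 8*u^2*v + 12*u*v^2 - 3*v^3
  coeff of dv: 3*u*v*(4*u - v)
F^* omega = (24*u^3 + 8*u^2*v + 12*u*v^2 - 3*v^3) du + (3*u*v*(4*u - v)) dv.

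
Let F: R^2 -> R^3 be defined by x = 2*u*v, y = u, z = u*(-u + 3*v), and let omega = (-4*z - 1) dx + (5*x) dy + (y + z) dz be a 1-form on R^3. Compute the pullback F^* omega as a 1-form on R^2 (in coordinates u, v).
F^* omega = (2*u^3 - u^2*v - 2*u^2 - 15*u*v^2 + 13*u*v - 2*v) du + (u*(5*u^2 - 15*u*v + 3*u - 2)) dv

Using F^*(f dg) = (f ∘ F) d(g ∘ F), substitute each coordinate x_i by F_i(u, v) in f_i, and replace dx_i by d F_i = (∂F_i/∂u) du + (∂F_i/∂v) dv.
  For the x component: f_1(F) = 4*u^2 - 12*u*v - 1; d F_1 = (2*v) du + (2*u) dv
  For the y component: f_2(F) = 10*u*v; d F_2 = (1) du + (0) dv
  For the z component: f_3(F) = u*(-u + 3*v + 1); d F_3 = (-2*u + 3*v) du + (3*u) dv
Combining and collecting du, dv coefficients:
  coeff of du: 2*u^3 - u^2*v - 2*u^2 - 15*u*v^2 + 13*u*v - 2*v
  coeff of dv: u*(5*u^2 - 15*u*v + 3*u - 2)
F^* omega = (2*u^3 - u^2*v - 2*u^2 - 15*u*v^2 + 13*u*v - 2*v) du + (u*(5*u^2 - 15*u*v + 3*u - 2)) dv.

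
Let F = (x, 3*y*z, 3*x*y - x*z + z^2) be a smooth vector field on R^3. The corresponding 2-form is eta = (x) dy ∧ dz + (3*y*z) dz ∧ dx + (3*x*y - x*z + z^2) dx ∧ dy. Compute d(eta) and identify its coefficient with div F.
d(eta) = (-x + 5*z + 1) dx ∧ dy ∧ dz; div F = -x + 5*z + 1

For a 2-form in R^3 of the form above, applying d gives a 3-form with coefficient ∂P/∂x + ∂Q/∂y + ∂R/∂z:
  ∂P/∂x = 1
  ∂Q/∂y = 3*z
  ∂R/∂z = -x + 2*z
Sum = -x + 5*z + 1, which is exactly div F.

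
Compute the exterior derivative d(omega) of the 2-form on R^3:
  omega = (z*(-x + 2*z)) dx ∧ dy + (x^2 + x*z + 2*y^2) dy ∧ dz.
d(omega) = (x + 5*z) dx ∧ dy ∧ dz

For a 2-form omega = sum_{i<j} g_{ij} dx_i ∧ dx_j, the exterior derivative is
  d(omega) = sum_{i<j} d(g_{ij}) ∧ dx_i ∧ dx_j = sum_{i<j, k} (∂g_{ij}/∂x_k) dx_k ∧ dx_i ∧ dx_j.
Expand each term, using dx_k ∧ dx_i ∧ dx_j = sgn(permutation) dx_{(a)} ∧ dx_{(b)} ∧ dx_{(c)} with (a < b < c) sorted:
  d(z*(-x + 2*z)) includes (∂/∂z)(z*(-x + 2*z)) dz = (-x + 4*z) dz, which multiplied by dx ∧ dy gives (-x + 4*z) dx ∧ dy ∧ dz
  d(x^2 + x*z + 2*y^2) includes (∂/∂x)(x^2 + x*z + 2*y^2) dx = (2*x + z) dx, which multiplied by dy ∧ dz gives (2*x + z) dx ∧ dy ∧ dz
Collecting like 3-forms: d(omega) = (x + 5*z) dx ∧ dy ∧ dz.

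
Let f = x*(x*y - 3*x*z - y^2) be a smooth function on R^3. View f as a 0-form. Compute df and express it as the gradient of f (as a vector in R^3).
df = (2*x*y - 6*x*z - y^2) dx + (x*(x - 2*y)) dy + (-3*x^2) dz; grad f = (2*x*y - 6*x*z - y^2, x*(x - 2*y), -3*x^2)

For a 0-form f, d f = (∂f/∂x) dx + (∂f/∂y) dy + (∂f/∂z) dz. The components of the vector representation are exactly the entries of grad f in Cartesian coordinates:
  ∂f/∂x = 2*x*y - 6*x*z - y^2
  ∂f/∂y = x*(x - 2*y)
  ∂f/∂z = -3*x^2.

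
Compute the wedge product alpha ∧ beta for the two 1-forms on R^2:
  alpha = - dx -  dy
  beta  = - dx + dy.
alpha ∧ beta = (-2) dx ∧ dy

Distribute the wedge, using dx_i ∧ dx_j = -dx_j ∧ dx_i and dx_i ∧ dx_i = 0. For each pair (i, j) with i < j, the coefficient of dx_i ∧ dx_j in alpha ∧ beta is (alpha_i * beta_j - alpha_j * beta_i). Collecting: alpha ∧ beta = (-2) dx ∧ dy.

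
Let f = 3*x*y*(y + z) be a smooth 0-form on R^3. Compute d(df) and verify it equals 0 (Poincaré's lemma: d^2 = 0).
d(df) = 0

Step 1: df = sum_i (∂f/∂x_i) dx_i = (3*y*(y + z)) dx + (3*x*(2*y + z)) dy + (3*x*y) dz.
Step 2: Apply d again. Using the 1-form formula, the coefficient of dx ∧ dy in d(df) is ∂^2 f/∂x ∂y - ∂^2 f/∂y ∂x = (6*y + 3*z) - (6*y + 3*z) = 0 (equality of mixed partials for smooth f).
Similarly for dx ∧ dz and dy ∧ dz — all coefficients vanish. So d(df) = 0.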